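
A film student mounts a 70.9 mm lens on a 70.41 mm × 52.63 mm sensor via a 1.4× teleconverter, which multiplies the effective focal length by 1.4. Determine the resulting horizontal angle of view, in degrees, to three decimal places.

39.057°

Effective focal length f = 70.9 × 1.4 = 99.26 mm.
α = 2·arctan(70.41 / (2 × 99.26)) = 2·arctan(0.35467) ≈ 39.0566°.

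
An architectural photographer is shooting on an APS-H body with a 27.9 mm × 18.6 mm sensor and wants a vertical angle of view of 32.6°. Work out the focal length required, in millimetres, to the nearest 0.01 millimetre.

From α = 2·arctan(h/2f) we get f = h / (2·tan(α/2)).
With h = 18.6 mm and α/2 = 16.3°, tan(α/2) ≈ 0.29242, so f ≈ 18.6 / 0.58484 ≈ 31.8035 mm.

31.80 mm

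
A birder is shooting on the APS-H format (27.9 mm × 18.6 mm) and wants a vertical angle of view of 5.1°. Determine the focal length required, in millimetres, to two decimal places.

From α = 2·arctan(h/2f) we get f = h / (2·tan(α/2)).
With h = 18.6 mm and α/2 = 2.55°, tan(α/2) ≈ 0.04454, so f ≈ 18.6 / 0.08907 ≈ 208.8231 mm.

208.82 mm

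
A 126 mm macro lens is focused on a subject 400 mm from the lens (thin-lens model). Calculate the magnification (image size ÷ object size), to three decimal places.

0.460×

Thin lens: 1/f = 1/dₒ + 1/dᵢ → 1/dᵢ = 1/126 − 1/400 = 0.0054365 mm⁻¹, so dᵢ ≈ 183.9416 mm.
Magnification m = dᵢ/dₒ = 183.9416/400 ≈ 0.45985.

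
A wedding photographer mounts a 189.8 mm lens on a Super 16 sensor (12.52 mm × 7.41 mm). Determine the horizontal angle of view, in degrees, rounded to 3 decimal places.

3.778°

Angle of view α = 2·arctan(w/2f) with w = 12.52 mm and f = 189.8 mm.
w/2f = 0.03298; arctan(0.03298) ≈ 1.8890°, so α ≈ 3.7781°.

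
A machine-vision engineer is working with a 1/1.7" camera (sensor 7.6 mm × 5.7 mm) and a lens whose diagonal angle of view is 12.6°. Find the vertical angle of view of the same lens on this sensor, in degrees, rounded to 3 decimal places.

7.580°

Sensor diagonal = √(7.6² + 5.7²) = √90.2500 ≈ 9.5000 mm.
From the diagonal AOV: f = 9.5000 / (2·tan(6.3°)) = 9.5000 / 0.22080 ≈ 43.0250 mm.
Vertical AOV = 2·arctan(5.7 / (2 × 43.0250)) = 2·arctan(0.06624) ≈ 7.5795°.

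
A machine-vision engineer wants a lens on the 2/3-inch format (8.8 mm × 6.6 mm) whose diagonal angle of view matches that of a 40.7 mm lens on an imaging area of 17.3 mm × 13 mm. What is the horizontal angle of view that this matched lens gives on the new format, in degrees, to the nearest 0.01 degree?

24.01°

Sensor diagonal = √(17.3² + 13²) = √468.2900 ≈ 21.6400 mm.
Sensor diagonal = √(8.8² + 6.6²) = √121.0000 ≈ 11.0000 mm.
Equal diagonal AOV ⇒ f₂ = f₁ · 11.0000/21.6400 = 40.7 × 0.50832 ≈ 20.6885 mm.
Horizontal AOV on the new format = 2·arctan(8.8 / (2 × 20.6885)) = 2·arctan(0.21268) ≈ 24.0133°.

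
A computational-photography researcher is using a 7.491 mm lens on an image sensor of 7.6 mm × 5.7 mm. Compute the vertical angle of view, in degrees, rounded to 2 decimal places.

41.66°

Angle of view α = 2·arctan(h/2f) with h = 5.7 mm and f = 7.491 mm.
h/2f = 0.38046; arctan(0.38046) ≈ 20.8296°, so α ≈ 41.6593°.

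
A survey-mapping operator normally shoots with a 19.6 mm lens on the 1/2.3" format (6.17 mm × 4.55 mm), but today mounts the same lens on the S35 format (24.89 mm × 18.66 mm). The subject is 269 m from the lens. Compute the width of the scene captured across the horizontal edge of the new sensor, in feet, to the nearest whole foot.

1121 ft

The focal length stays 19.6 mm; the relevant sensor dimension is now w = 24.89 mm. Object distance dₒ = 269 m = 269000 mm.
Thin-lens field width W = w·(dₒ − f)/f = 24.89 × (269000 − 19.6)/19.6 ≈ 341577.661 mm = 341577.661/304.8 ft = 1120.66 ft.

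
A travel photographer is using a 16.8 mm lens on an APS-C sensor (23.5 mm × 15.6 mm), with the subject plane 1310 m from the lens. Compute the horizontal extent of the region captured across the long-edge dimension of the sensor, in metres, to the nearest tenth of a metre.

1832.4 m

dₒ: 1310 m = 1.31e+06 mm.
Similar triangles through the lens centre give W/dₒ = w/dᵢ; with 1/f = 1/dₒ + 1/dᵢ this gives W = w·(dₒ − f)/f.
W = 23.5 mm × (1.31e+06 − 16.8) / 16.8 = 23.5 × 77975.1905 ≈ 1832416.976 mm = 1832.42 m.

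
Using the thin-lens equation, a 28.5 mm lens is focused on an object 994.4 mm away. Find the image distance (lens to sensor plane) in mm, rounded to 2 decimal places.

1/dᵢ = 1/f − 1/dₒ = 1/28.5 − 1/994.4 = 0.0340821 mm⁻¹.
dᵢ = 1/0.0340821 ≈ 29.3409 mm.

29.34 mm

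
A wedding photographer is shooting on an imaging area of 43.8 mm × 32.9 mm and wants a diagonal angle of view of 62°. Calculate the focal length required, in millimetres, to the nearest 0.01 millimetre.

45.58 mm

Sensor diagonal = √(43.8² + 32.9²) = √3000.8500 ≈ 54.7800 mm.
From α = 2·arctan(d/2f) we get f = d / (2·tan(α/2)).
With d = 54.7800 mm and α/2 = 31°, tan(α/2) ≈ 0.60086, so f ≈ 54.7800 / 1.20172 ≈ 45.5846 mm.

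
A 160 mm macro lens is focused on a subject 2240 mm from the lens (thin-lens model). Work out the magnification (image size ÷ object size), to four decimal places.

0.0769×

Thin lens: 1/f = 1/dₒ + 1/dᵢ → 1/dᵢ = 1/160 − 1/2240 = 0.0058036 mm⁻¹, so dᵢ ≈ 172.3077 mm.
Magnification m = dᵢ/dₒ = 172.3077/2240 ≈ 0.07692.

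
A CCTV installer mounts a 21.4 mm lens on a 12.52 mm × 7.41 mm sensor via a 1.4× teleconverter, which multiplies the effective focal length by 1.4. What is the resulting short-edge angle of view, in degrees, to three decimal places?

Effective focal length f = 21.4 × 1.4 = 29.96 mm.
α = 2·arctan(7.41 / (2 × 29.96)) = 2·arctan(0.12366) ≈ 14.0994°.

14.099°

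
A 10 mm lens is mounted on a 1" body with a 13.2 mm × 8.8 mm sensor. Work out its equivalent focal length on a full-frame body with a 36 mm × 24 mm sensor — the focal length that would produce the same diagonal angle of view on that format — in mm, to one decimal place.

Sensor diagonal = √(13.2² + 8.8²) = √251.6800 ≈ 15.8644 mm.
Sensor diagonal = √(36² + 24²) = √1872.0000 ≈ 43.2666 mm.
Equal angle of view means equal diagonal/f ratio, so f₂ = f₁ · (diagonal₂/diagonal₁) = 10 × 43.2666/15.8644.
f₂ = 10 × 2.72727 ≈ 27.273 mm.

27.3 mm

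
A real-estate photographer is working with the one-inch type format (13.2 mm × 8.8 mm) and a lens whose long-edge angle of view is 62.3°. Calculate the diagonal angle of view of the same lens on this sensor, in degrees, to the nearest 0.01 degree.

From the long-edge AOV: f = 13.2 / (2·tan(31.15°)) = 13.2 / 1.20886 ≈ 10.9194 mm.
Sensor diagonal = √(13.2² + 8.8²) = √251.6800 ≈ 15.8644 mm.
Diagonal AOV = 2·arctan(15.8644 / (2 × 10.9194)) = 2·arctan(0.72643) ≈ 71.9918°.

71.99°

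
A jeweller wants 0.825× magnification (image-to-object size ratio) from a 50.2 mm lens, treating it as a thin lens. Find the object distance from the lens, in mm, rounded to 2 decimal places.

111.05 mm

With m = dᵢ/dₒ and 1/f = 1/dₒ + 1/dᵢ, substituting dᵢ = m·dₒ gives 1/f = (1 + 1/m)/dₒ, hence dₒ = f·(1 + 1/m).
dₒ = 50.2 × (1 + 1/0.825) = 50.2 × 2.21212 ≈ 111.048 mm.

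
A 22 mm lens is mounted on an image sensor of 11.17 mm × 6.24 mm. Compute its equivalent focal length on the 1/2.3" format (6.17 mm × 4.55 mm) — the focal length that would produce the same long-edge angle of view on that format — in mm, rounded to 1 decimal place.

Equal angle of view means equal width/f ratio, so f₂ = f₁ · (width₂/width₁) = 22 × 6.17/11.17.
f₂ = 22 × 0.55237 ≈ 12.152 mm.

12.2 mm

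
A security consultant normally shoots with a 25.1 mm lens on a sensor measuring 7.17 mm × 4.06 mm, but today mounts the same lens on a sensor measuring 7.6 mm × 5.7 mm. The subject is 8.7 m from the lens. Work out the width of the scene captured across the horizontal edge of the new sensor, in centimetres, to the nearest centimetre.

The focal length stays 25.1 mm; the relevant sensor dimension is now w = 7.6 mm. Object distance dₒ = 8.7 m = 8700 mm.
Thin-lens field width W = w·(dₒ − f)/f = 7.6 × (8700 − 25.1)/25.1 ≈ 2626.663 mm = 262.666 cm.

263 cm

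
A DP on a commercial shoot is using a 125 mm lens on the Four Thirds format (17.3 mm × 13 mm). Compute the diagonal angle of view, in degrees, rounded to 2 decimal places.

9.89°

Sensor diagonal = √(17.3² + 13²) = √468.2900 ≈ 21.6400 mm.
Angle of view α = 2·arctan(d/2f) with d = 21.6400 mm and f = 125 mm.
d/2f = 0.08656; arctan(0.08656) ≈ 4.9472°, so α ≈ 9.8944°.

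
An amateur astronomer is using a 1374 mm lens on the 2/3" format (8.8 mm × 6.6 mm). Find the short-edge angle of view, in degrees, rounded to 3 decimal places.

0.275°

Angle of view α = 2·arctan(h/2f) with h = 6.6 mm and f = 1374 mm.
h/2f = 0.00240; arctan(0.00240) ≈ 0.1376°, so α ≈ 0.2752°.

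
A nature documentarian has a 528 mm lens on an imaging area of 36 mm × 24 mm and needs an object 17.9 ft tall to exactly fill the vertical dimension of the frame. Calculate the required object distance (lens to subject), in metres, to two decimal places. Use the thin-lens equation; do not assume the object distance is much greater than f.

120.56 m

W: 17.9 ft × 304.8 mm/ft = 5455.92 mm.
Magnification m = h/W = dᵢ/dₒ; combined with 1/f = 1/dₒ + 1/dᵢ this gives dₒ = f·(1 + W/h).
dₒ = 528 mm × (1 + 5455.92/24) = 528 × 228.3300 ≈ 120558.236 mm = 120.558 m.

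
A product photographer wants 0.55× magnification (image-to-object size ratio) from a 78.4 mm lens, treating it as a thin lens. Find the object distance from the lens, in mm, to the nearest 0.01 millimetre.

With m = dᵢ/dₒ and 1/f = 1/dₒ + 1/dᵢ, substituting dᵢ = m·dₒ gives 1/f = (1 + 1/m)/dₒ, hence dₒ = f·(1 + 1/m).
dₒ = 78.4 × (1 + 1/0.55) = 78.4 × 2.81818 ≈ 220.945 mm.

220.95 mm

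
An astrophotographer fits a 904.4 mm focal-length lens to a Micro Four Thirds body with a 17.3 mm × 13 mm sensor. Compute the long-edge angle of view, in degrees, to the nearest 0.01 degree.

Angle of view α = 2·arctan(w/2f) with w = 17.3 mm and f = 904.4 mm.
w/2f = 0.00956; arctan(0.00956) ≈ 0.5480°, so α ≈ 1.0960°.

1.10°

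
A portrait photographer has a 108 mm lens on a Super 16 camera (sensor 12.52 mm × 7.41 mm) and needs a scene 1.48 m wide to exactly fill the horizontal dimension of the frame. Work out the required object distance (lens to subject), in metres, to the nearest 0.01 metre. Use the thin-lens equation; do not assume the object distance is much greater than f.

W: 1.48 m = 1480 mm.
Magnification m = w/W = dᵢ/dₒ; combined with 1/f = 1/dₒ + 1/dᵢ this gives dₒ = f·(1 + W/w).
dₒ = 108 mm × (1 + 1480/12.52) = 108 × 119.2109 ≈ 12874.773 mm = 12.8748 m.

12.87 m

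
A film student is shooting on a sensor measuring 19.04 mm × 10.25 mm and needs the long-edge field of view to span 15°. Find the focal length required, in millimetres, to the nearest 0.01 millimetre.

72.31 mm

From α = 2·arctan(w/2f) we get f = w / (2·tan(α/2)).
With w = 19.04 mm and α/2 = 7.5°, tan(α/2) ≈ 0.13165, so f ≈ 19.04 / 0.26330 ≈ 72.3116 mm.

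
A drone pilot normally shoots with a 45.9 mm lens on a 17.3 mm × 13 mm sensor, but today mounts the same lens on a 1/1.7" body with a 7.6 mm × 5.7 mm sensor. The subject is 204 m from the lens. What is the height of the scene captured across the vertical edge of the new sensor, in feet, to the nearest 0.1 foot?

83.1 ft

The focal length stays 45.9 mm; the relevant sensor dimension is now h = 5.7 mm. Object distance dₒ = 204 m = 204000 mm.
Thin-lens field height W = h·(dₒ − f)/f = 5.7 × (204000 − 45.9)/45.9 ≈ 25327.633 mm = 25327.633/304.8 ft = 83.0959 ft.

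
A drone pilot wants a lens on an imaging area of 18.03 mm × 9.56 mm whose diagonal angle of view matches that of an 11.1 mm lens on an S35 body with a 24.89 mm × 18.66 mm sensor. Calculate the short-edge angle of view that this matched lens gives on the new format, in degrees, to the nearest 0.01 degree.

Sensor diagonal = √(24.89² + 18.66²) = √967.7077 ≈ 31.1080 mm.
Sensor diagonal = √(18.03² + 9.56²) = √416.4745 ≈ 20.4077 mm.
Equal diagonal AOV ⇒ f₂ = f₁ · 20.4077/31.1080 = 11.1 × 0.65603 ≈ 7.2819 mm.
Short-edge AOV on the new format = 2·arctan(9.56 / (2 × 7.2819)) = 2·arctan(0.65642) ≈ 66.5635°.

66.56°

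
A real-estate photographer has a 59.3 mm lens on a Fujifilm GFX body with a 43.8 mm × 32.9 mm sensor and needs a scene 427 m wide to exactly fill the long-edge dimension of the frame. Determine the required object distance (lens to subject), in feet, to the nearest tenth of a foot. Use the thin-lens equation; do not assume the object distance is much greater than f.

W: 427 m = 427000 mm.
Magnification m = w/W = dᵢ/dₒ; combined with 1/f = 1/dₒ + 1/dᵢ this gives dₒ = f·(1 + W/w).
dₒ = 59.3 mm × (1 + 427000/43.8) = 59.3 × 9749.8584 ≈ 578166.606 mm = 578166.606/304.8 ft = 1896.87 ft.

1896.9 ft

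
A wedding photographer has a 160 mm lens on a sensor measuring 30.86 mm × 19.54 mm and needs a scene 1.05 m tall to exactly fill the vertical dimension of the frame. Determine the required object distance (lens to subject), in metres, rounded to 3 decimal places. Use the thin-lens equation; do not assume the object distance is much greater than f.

W: 1.05 m = 1050 mm.
Magnification m = h/W = dᵢ/dₒ; combined with 1/f = 1/dₒ + 1/dᵢ this gives dₒ = f·(1 + W/h).
dₒ = 160 mm × (1 + 1050/19.54) = 160 × 54.7359 ≈ 8757.748 mm = 8.75775 m.

8.758 m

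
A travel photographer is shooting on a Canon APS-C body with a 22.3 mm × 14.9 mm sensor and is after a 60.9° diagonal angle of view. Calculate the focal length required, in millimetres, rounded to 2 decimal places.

22.81 mm

Sensor diagonal = √(22.3² + 14.9²) = √719.3000 ≈ 26.8198 mm.
From α = 2·arctan(d/2f) we get f = d / (2·tan(α/2)).
With d = 26.8198 mm and α/2 = 30.45°, tan(α/2) ≈ 0.58787, so f ≈ 26.8198 / 1.17574 ≈ 22.8110 mm.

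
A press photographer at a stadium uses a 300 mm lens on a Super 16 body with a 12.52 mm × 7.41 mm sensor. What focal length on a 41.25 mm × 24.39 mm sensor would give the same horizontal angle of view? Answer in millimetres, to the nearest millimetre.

Equal angle of view means equal width/f ratio, so f₂ = f₁ · (width₂/width₁) = 300 × 41.25/12.52.
f₂ = 300 × 3.29473 ≈ 988.419 mm.

988 mm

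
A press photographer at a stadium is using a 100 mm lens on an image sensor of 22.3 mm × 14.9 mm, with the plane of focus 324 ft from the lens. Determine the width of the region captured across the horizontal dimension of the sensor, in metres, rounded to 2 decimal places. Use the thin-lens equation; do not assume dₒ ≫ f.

22.00 m

dₒ: 324 ft × 304.8 mm/ft = 98755.20 mm.
Similar triangles through the lens centre give W/dₒ = w/dᵢ; with 1/f = 1/dₒ + 1/dᵢ this gives W = w·(dₒ − f)/f.
W = 22.3 mm × (98755.2 − 100) / 100 = 22.3 × 986.5520 ≈ 22000.109 mm = 22.0001 m.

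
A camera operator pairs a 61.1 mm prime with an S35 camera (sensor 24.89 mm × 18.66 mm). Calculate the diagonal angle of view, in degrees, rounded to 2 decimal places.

28.56°

Sensor diagonal = √(24.89² + 18.66²) = √967.7077 ≈ 31.1080 mm.
Angle of view α = 2·arctan(d/2f) with d = 31.1080 mm and f = 61.1 mm.
d/2f = 0.25457; arctan(0.25457) ≈ 14.2822°, so α ≈ 28.5644°.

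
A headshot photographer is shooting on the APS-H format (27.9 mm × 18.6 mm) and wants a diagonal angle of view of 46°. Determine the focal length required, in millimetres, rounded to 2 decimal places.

Sensor diagonal = √(27.9² + 18.6²) = √1124.3700 ≈ 33.5316 mm.
From α = 2·arctan(d/2f) we get f = d / (2·tan(α/2)).
With d = 33.5316 mm and α/2 = 23°, tan(α/2) ≈ 0.42447, so f ≈ 33.5316 / 0.84895 ≈ 39.4978 mm.

39.50 mm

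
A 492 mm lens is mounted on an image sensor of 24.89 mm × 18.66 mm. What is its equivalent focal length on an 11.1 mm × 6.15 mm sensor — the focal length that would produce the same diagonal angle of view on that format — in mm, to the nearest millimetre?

Sensor diagonal = √(24.89² + 18.66²) = √967.7077 ≈ 31.1080 mm.
Sensor diagonal = √(11.1² + 6.15²) = √161.0325 ≈ 12.6899 mm.
Equal angle of view means equal diagonal/f ratio, so f₂ = f₁ · (diagonal₂/diagonal₁) = 492 × 12.6899/31.1080.
f₂ = 492 × 0.40793 ≈ 200.701 mm.

201 mm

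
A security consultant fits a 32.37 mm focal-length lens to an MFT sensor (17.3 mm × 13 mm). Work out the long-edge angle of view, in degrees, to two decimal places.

29.92°

Angle of view α = 2·arctan(w/2f) with w = 17.3 mm and f = 32.37 mm.
w/2f = 0.26722; arctan(0.26722) ≈ 14.9612°, so α ≈ 29.9223°.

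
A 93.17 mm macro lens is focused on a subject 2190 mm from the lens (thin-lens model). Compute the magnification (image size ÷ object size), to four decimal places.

0.0444×

Thin lens: 1/f = 1/dₒ + 1/dᵢ → 1/dᵢ = 1/93.17 − 1/2190 = 0.0102764 mm⁻¹, so dᵢ ≈ 97.3099 mm.
Magnification m = dᵢ/dₒ = 97.3099/2190 ≈ 0.04443.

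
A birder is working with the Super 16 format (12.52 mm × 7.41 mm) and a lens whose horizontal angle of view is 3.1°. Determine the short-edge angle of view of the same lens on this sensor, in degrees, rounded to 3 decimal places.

From the horizontal AOV: f = 12.52 / (2·tan(1.55°)) = 12.52 / 0.05412 ≈ 231.3446 mm.
Short-edge AOV = 2·arctan(7.41 / (2 × 231.3446)) = 2·arctan(0.01602) ≈ 1.8350°.

1.835°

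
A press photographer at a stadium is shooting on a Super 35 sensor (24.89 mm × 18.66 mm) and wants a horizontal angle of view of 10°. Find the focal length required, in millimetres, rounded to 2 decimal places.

From α = 2·arctan(w/2f) we get f = w / (2·tan(α/2)).
With w = 24.89 mm and α/2 = 5°, tan(α/2) ≈ 0.08749, so f ≈ 24.89 / 0.17498 ≈ 142.2470 mm.

142.25 mm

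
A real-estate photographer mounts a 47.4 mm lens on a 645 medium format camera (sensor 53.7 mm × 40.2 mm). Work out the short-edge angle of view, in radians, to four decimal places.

Angle of view α = 2·arctan(h/2f) with h = 40.2 mm and f = 47.4 mm.
h/2f = 0.42405; arctan(0.42405) ≈ 0.4011 rad, so α ≈ 0.8021 rad.

0.8021 rad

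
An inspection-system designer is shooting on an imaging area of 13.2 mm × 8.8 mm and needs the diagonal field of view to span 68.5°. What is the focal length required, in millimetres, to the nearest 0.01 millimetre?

Sensor diagonal = √(13.2² + 8.8²) = √251.6800 ≈ 15.8644 mm.
From α = 2·arctan(d/2f) we get f = d / (2·tan(α/2)).
With d = 15.8644 mm and α/2 = 34.25°, tan(α/2) ≈ 0.68088, so f ≈ 15.8644 / 1.36175 ≈ 11.6500 mm.

11.65 mm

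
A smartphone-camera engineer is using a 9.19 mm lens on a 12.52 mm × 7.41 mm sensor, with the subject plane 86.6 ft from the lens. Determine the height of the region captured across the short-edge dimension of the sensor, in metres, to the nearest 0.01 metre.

dₒ: 86.6 ft × 304.8 mm/ft = 26395.68 mm.
Similar triangles through the lens centre give W/dₒ = h/dᵢ; with 1/f = 1/dₒ + 1/dᵢ this gives W = h·(dₒ − f)/f.
W = 7.41 mm × (26395.7 − 9.19) / 9.19 = 7.41 × 2871.2175 ≈ 21275.722 mm = 21.2757 m.

21.28 m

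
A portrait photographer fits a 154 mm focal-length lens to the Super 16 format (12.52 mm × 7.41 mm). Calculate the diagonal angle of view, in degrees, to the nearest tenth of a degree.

5.4°

Sensor diagonal = √(12.52² + 7.41²) = √211.6585 ≈ 14.5485 mm.
Angle of view α = 2·arctan(d/2f) with d = 14.5485 mm and f = 154 mm.
d/2f = 0.04724; arctan(0.04724) ≈ 2.7044°, so α ≈ 5.4088°.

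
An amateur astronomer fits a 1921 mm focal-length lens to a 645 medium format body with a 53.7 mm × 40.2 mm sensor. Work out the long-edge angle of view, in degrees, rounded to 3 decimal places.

Angle of view α = 2·arctan(w/2f) with w = 53.7 mm and f = 1921 mm.
w/2f = 0.01398; arctan(0.01398) ≈ 0.8008°, so α ≈ 1.6016°.

1.602°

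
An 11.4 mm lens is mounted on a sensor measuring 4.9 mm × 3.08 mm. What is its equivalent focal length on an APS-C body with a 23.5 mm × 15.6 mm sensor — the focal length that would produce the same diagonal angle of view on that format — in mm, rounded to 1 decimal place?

55.6 mm

Sensor diagonal = √(4.9² + 3.08²) = √33.4964 ≈ 5.7876 mm.
Sensor diagonal = √(23.5² + 15.6²) = √795.6100 ≈ 28.2066 mm.
Equal angle of view means equal diagonal/f ratio, so f₂ = f₁ · (diagonal₂/diagonal₁) = 11.4 × 28.2066/5.7876.
f₂ = 11.4 × 4.87361 ≈ 55.559 mm.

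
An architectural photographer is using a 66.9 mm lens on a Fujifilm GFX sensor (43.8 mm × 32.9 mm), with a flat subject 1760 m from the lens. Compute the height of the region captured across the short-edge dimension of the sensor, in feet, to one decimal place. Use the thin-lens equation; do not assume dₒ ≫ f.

2839.6 ft

dₒ: 1760 m = 1.76e+06 mm.
Similar triangles through the lens centre give W/dₒ = h/dᵢ; with 1/f = 1/dₒ + 1/dᵢ this gives W = h·(dₒ − f)/f.
W = 32.9 mm × (1.76e+06 − 66.9) / 66.9 = 32.9 × 26306.9223 ≈ 865497.743 mm = 865497.743/304.8 ft = 2839.56 ft.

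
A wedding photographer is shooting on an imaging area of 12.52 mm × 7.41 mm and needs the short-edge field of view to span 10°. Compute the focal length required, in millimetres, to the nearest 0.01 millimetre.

From α = 2·arctan(h/2f) we get f = h / (2·tan(α/2)).
With h = 7.41 mm and α/2 = 5°, tan(α/2) ≈ 0.08749, so f ≈ 7.41 / 0.17498 ≈ 42.3483 mm.

42.35 mm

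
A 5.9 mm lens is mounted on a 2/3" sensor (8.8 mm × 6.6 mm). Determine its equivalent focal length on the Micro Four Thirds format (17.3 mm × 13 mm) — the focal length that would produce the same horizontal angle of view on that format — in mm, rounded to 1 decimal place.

11.6 mm

Equal angle of view means equal width/f ratio, so f₂ = f₁ · (width₂/width₁) = 5.9 × 17.3/8.8.
f₂ = 5.9 × 1.96591 ≈ 11.599 mm.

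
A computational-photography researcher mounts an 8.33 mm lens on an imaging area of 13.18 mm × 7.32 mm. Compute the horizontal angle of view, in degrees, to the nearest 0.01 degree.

76.70°

Angle of view α = 2·arctan(w/2f) with w = 13.18 mm and f = 8.33 mm.
w/2f = 0.79112; arctan(0.79112) ≈ 38.3481°, so α ≈ 76.6962°.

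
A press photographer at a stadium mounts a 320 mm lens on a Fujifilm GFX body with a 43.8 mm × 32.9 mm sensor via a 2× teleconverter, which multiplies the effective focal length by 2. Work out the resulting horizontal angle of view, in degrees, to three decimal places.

Effective focal length f = 320 × 2 = 640 mm.
α = 2·arctan(43.8 / (2 × 640)) = 2·arctan(0.03422) ≈ 3.9197°.

3.920°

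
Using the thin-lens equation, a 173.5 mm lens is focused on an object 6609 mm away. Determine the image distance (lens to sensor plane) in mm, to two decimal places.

1/dᵢ = 1/f − 1/dₒ = 1/173.5 − 1/6609 = 0.0056124 mm⁻¹.
dᵢ = 1/0.0056124 ≈ 178.1775 mm.

178.18 mm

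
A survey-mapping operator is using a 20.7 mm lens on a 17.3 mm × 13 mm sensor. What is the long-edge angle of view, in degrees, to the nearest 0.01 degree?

Angle of view α = 2·arctan(w/2f) with w = 17.3 mm and f = 20.7 mm.
w/2f = 0.41787; arctan(0.41787) ≈ 22.6788°, so α ≈ 45.3576°.

45.36°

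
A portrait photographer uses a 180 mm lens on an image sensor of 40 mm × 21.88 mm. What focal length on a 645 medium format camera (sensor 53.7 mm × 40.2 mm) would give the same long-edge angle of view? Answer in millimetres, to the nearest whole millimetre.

242 mm

Equal angle of view means equal width/f ratio, so f₂ = f₁ · (width₂/width₁) = 180 × 53.7/40.
f₂ = 180 × 1.34250 ≈ 241.650 mm.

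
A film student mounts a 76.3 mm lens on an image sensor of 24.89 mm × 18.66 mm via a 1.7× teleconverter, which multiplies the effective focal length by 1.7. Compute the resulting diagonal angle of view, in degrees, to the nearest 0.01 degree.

13.68°

Effective focal length f = 76.3 × 1.7 = 129.71 mm.
Sensor diagonal = √(24.89² + 18.66²) = √967.7077 ≈ 31.1080 mm.
α = 2·arctan(31.108 / (2 × 129.71)) = 2·arctan(0.11991) ≈ 13.6758°.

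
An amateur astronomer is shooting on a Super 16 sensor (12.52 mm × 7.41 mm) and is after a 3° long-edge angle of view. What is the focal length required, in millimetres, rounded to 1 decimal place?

From α = 2·arctan(w/2f) we get f = w / (2·tan(α/2)).
With w = 12.52 mm and α/2 = 1.5°, tan(α/2) ≈ 0.02619, so f ≈ 12.52 / 0.05237 ≈ 239.0598 mm.

239.1 mm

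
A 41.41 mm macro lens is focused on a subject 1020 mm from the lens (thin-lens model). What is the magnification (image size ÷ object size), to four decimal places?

Thin lens: 1/f = 1/dₒ + 1/dᵢ → 1/dᵢ = 1/41.41 − 1/1020 = 0.0231684 mm⁻¹, so dᵢ ≈ 43.1623 mm.
Magnification m = dᵢ/dₒ = 43.1623/1020 ≈ 0.04232.

0.0423×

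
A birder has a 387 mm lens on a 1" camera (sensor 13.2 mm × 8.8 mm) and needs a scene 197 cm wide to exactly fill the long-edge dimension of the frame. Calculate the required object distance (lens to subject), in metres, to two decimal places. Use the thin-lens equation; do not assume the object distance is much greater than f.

58.14 m

W: 197 cm = 1970 mm.
Magnification m = w/W = dᵢ/dₒ; combined with 1/f = 1/dₒ + 1/dᵢ this gives dₒ = f·(1 + W/w).
dₒ = 387 mm × (1 + 1970/13.2) = 387 × 150.2424 ≈ 58143.818 mm = 58.1438 m.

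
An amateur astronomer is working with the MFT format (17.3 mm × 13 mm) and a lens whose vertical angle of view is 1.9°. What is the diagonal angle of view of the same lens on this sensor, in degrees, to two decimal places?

From the vertical AOV: f = 13 / (2·tan(0.95°)) = 13 / 0.03316 ≈ 391.9878 mm.
Sensor diagonal = √(17.3² + 13²) = √468.2900 ≈ 21.6400 mm.
Diagonal AOV = 2·arctan(21.6400 / (2 × 391.9878)) = 2·arctan(0.02760) ≈ 3.1623°.

3.16°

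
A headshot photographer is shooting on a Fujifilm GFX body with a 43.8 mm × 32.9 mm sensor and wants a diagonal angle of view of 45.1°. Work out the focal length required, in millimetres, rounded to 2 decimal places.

Sensor diagonal = √(43.8² + 32.9²) = √3000.8500 ≈ 54.7800 mm.
From α = 2·arctan(d/2f) we get f = d / (2·tan(α/2)).
With d = 54.7800 mm and α/2 = 22.55°, tan(α/2) ≈ 0.41524, so f ≈ 54.7800 / 0.83047 ≈ 65.9625 mm.

65.96 mm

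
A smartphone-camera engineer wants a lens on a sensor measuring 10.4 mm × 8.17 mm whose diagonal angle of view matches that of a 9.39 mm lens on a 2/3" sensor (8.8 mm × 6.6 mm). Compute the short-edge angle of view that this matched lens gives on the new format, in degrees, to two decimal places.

39.78°

Sensor diagonal = √(8.8² + 6.6²) = √121.0000 ≈ 11.0000 mm.
Sensor diagonal = √(10.4² + 8.17²) = √174.9089 ≈ 13.2253 mm.
Equal diagonal AOV ⇒ f₂ = f₁ · 13.2253/11.0000 = 9.39 × 1.20230 ≈ 11.2896 mm.
Short-edge AOV on the new format = 2·arctan(8.17 / (2 × 11.2896)) = 2·arctan(0.36184) ≈ 39.7840°.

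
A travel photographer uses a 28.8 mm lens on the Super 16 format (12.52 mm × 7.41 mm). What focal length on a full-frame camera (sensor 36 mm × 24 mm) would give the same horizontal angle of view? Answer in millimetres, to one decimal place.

Equal angle of view means equal width/f ratio, so f₂ = f₁ · (width₂/width₁) = 28.8 × 36/12.52.
f₂ = 28.8 × 2.87540 ≈ 82.812 mm.

82.8 mm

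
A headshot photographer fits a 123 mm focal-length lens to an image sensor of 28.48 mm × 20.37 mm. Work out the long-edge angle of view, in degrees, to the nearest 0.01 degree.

Angle of view α = 2·arctan(w/2f) with w = 28.48 mm and f = 123 mm.
w/2f = 0.11577; arctan(0.11577) ≈ 6.6039°, so α ≈ 13.2077°.

13.21°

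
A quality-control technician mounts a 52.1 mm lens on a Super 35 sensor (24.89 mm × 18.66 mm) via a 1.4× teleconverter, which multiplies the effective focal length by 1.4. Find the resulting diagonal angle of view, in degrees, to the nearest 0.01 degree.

Effective focal length f = 52.1 × 1.4 = 72.94 mm.
Sensor diagonal = √(24.89² + 18.66²) = √967.7077 ≈ 31.1080 mm.
α = 2·arctan(31.108 / (2 × 72.94)) = 2·arctan(0.21324) ≈ 24.0753°.

24.08°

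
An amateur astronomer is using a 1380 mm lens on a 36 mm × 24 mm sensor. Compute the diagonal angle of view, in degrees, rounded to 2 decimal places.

1.80°

Sensor diagonal = √(36² + 24²) = √1872.0000 ≈ 43.2666 mm.
Angle of view α = 2·arctan(d/2f) with d = 43.2666 mm and f = 1380 mm.
d/2f = 0.01568; arctan(0.01568) ≈ 0.8981°, so α ≈ 1.7962°.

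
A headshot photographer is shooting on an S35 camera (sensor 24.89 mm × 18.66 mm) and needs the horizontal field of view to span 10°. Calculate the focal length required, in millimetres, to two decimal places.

From α = 2·arctan(w/2f) we get f = w / (2·tan(α/2)).
With w = 24.89 mm and α/2 = 5°, tan(α/2) ≈ 0.08749, so f ≈ 24.89 / 0.17498 ≈ 142.2470 mm.

142.25 mm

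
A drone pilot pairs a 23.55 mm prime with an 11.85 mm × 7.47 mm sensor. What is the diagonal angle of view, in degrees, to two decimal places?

33.13°

Sensor diagonal = √(11.85² + 7.47²) = √196.2234 ≈ 14.0080 mm.
Angle of view α = 2·arctan(d/2f) with d = 14.0080 mm and f = 23.55 mm.
d/2f = 0.29741; arctan(0.29741) ≈ 16.5630°, so α ≈ 33.1259°.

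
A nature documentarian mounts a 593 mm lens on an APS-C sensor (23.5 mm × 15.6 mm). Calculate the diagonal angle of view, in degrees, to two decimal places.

Sensor diagonal = √(23.5² + 15.6²) = √795.6100 ≈ 28.2066 mm.
Angle of view α = 2·arctan(d/2f) with d = 28.2066 mm and f = 593 mm.
d/2f = 0.02378; arctan(0.02378) ≈ 1.3624°, so α ≈ 2.7248°.

2.72°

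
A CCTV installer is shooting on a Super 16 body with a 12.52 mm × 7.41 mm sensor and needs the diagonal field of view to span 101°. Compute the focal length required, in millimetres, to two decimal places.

6.00 mm

Sensor diagonal = √(12.52² + 7.41²) = √211.6585 ≈ 14.5485 mm.
From α = 2·arctan(d/2f) we get f = d / (2·tan(α/2)).
With d = 14.5485 mm and α/2 = 50.5°, tan(α/2) ≈ 1.21310, so f ≈ 14.5485 / 2.42619 ≈ 5.9964 mm.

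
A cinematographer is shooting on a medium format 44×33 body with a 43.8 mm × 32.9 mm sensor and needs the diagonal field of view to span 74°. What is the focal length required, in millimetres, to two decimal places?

36.35 mm

Sensor diagonal = √(43.8² + 32.9²) = √3000.8500 ≈ 54.7800 mm.
From α = 2·arctan(d/2f) we get f = d / (2·tan(α/2)).
With d = 54.7800 mm and α/2 = 37°, tan(α/2) ≈ 0.75355, so f ≈ 54.7800 / 1.50711 ≈ 36.3478 mm.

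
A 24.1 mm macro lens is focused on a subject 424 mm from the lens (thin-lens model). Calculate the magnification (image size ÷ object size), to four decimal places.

0.0603×

Thin lens: 1/f = 1/dₒ + 1/dᵢ → 1/dᵢ = 1/24.1 − 1/424 = 0.0391353 mm⁻¹, so dᵢ ≈ 25.5524 mm.
Magnification m = dᵢ/dₒ = 25.5524/424 ≈ 0.06027.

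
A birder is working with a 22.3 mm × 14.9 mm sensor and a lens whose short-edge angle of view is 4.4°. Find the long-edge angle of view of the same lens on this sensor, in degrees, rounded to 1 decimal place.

From the short-edge AOV: f = 14.9 / (2·tan(2.2°)) = 14.9 / 0.07683 ≈ 193.9290 mm.
Long-edge AOV = 2·arctan(22.3 / (2 × 193.9290)) = 2·arctan(0.05750) ≈ 6.5812°.

6.6°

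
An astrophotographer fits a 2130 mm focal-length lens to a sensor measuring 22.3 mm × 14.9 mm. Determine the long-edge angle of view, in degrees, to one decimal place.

Angle of view α = 2·arctan(w/2f) with w = 22.3 mm and f = 2130 mm.
w/2f = 0.00523; arctan(0.00523) ≈ 0.2999°, so α ≈ 0.5999°.

0.6°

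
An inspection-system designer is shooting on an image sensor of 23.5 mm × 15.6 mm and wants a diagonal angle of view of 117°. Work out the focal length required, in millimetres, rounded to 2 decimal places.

8.64 mm

Sensor diagonal = √(23.5² + 15.6²) = √795.6100 ≈ 28.2066 mm.
From α = 2·arctan(d/2f) we get f = d / (2·tan(α/2)).
With d = 28.2066 mm and α/2 = 58.5°, tan(α/2) ≈ 1.63185, so f ≈ 28.2066 / 3.26370 ≈ 8.6425 mm.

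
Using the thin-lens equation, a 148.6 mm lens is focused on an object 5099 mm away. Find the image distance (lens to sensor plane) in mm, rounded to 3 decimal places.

153.061 mm

1/dᵢ = 1/f − 1/dₒ = 1/148.6 − 1/5099 = 0.0065334 mm⁻¹.
dᵢ = 1/0.0065334 ≈ 153.0606 mm.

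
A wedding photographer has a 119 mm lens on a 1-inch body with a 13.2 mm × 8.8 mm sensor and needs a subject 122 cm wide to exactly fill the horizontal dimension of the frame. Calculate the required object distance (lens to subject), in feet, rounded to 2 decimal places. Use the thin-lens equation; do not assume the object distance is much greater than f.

36.47 ft

W: 122 cm = 1220 mm.
Magnification m = w/W = dᵢ/dₒ; combined with 1/f = 1/dₒ + 1/dᵢ this gives dₒ = f·(1 + W/w).
dₒ = 119 mm × (1 + 1220/13.2) = 119 × 93.4242 ≈ 11117.485 mm = 11117.485/304.8 ft = 36.4747 ft.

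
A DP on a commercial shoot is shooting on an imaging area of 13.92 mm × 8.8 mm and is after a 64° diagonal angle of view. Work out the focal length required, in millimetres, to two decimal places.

Sensor diagonal = √(13.92² + 8.8²) = √271.2064 ≈ 16.4683 mm.
From α = 2·arctan(d/2f) we get f = d / (2·tan(α/2)).
With d = 16.4683 mm and α/2 = 32°, tan(α/2) ≈ 0.62487, so f ≈ 16.4683 / 1.24974 ≈ 13.1774 mm.

13.18 mm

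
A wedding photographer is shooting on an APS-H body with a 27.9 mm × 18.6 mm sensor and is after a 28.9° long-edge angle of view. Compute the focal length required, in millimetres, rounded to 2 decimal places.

From α = 2·arctan(w/2f) we get f = w / (2·tan(α/2)).
With w = 27.9 mm and α/2 = 14.45°, tan(α/2) ≈ 0.25769, so f ≈ 27.9 / 0.51537 ≈ 54.1355 mm.

54.14 mm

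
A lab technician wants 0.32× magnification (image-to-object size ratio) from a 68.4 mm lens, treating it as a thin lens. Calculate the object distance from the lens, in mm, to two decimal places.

With m = dᵢ/dₒ and 1/f = 1/dₒ + 1/dᵢ, substituting dᵢ = m·dₒ gives 1/f = (1 + 1/m)/dₒ, hence dₒ = f·(1 + 1/m).
dₒ = 68.4 × (1 + 1/0.32) = 68.4 × 4.12500 ≈ 282.150 mm.

282.15 mm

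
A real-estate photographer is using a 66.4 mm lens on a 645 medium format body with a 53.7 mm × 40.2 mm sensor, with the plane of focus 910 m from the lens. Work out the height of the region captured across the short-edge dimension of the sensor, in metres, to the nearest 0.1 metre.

dₒ: 910 m = 910000 mm.
Similar triangles through the lens centre give W/dₒ = h/dᵢ; with 1/f = 1/dₒ + 1/dᵢ this gives W = h·(dₒ − f)/f.
W = 40.2 mm × (910000 − 66.4) / 66.4 = 40.2 × 13703.8193 ≈ 550893.535 mm = 550.894 m.

550.9 m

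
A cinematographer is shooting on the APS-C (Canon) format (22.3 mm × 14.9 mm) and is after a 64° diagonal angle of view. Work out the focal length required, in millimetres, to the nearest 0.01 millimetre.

Sensor diagonal = √(22.3² + 14.9²) = √719.3000 ≈ 26.8198 mm.
From α = 2·arctan(d/2f) we get f = d / (2·tan(α/2)).
With d = 26.8198 mm and α/2 = 32°, tan(α/2) ≈ 0.62487, so f ≈ 26.8198 / 1.24974 ≈ 21.4603 mm.

21.46 mm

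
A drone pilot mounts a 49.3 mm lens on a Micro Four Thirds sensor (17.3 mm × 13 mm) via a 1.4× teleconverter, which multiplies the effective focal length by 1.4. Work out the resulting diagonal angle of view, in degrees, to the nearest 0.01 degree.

Effective focal length f = 49.3 × 1.4 = 69.02 mm.
Sensor diagonal = √(17.3² + 13²) = √468.2900 ≈ 21.6400 mm.
α = 2·arctan(21.640 / (2 × 69.02)) = 2·arctan(0.15677) ≈ 17.8191°.

17.82°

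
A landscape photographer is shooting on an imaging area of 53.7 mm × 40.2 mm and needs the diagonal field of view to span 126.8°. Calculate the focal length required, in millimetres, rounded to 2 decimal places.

Sensor diagonal = √(53.7² + 40.2²) = √4499.7300 ≈ 67.0800 mm.
From α = 2·arctan(d/2f) we get f = d / (2·tan(α/2)).
With d = 67.0800 mm and α/2 = 63.4°, tan(α/2) ≈ 1.99695, so f ≈ 67.0800 / 3.99391 ≈ 16.7956 mm.

16.80 mm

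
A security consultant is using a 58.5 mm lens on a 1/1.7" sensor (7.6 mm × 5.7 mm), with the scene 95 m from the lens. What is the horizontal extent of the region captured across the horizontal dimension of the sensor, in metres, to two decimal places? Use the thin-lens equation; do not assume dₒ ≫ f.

dₒ: 95 m = 95000 mm.
Similar triangles through the lens centre give W/dₒ = w/dᵢ; with 1/f = 1/dₒ + 1/dᵢ this gives W = w·(dₒ − f)/f.
W = 7.6 mm × (95000 − 58.5) / 58.5 = 7.6 × 1622.9316 ≈ 12334.280 mm = 12.3343 m.

12.33 m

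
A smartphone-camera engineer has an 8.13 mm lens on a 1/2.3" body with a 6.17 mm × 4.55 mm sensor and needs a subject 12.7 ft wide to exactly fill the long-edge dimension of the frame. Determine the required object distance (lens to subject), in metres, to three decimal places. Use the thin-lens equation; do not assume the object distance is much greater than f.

W: 12.7 ft × 304.8 mm/ft = 3870.96 mm.
Magnification m = w/W = dᵢ/dₒ; combined with 1/f = 1/dₒ + 1/dᵢ this gives dₒ = f·(1 + W/w).
dₒ = 8.13 mm × (1 + 3870.96/6.17) = 8.13 × 628.3841 ≈ 5108.763 mm = 5.10876 m.

5.109 m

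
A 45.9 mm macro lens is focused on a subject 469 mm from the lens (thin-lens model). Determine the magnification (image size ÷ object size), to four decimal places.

Thin lens: 1/f = 1/dₒ + 1/dᵢ → 1/dᵢ = 1/45.9 − 1/469 = 0.0196543 mm⁻¹, so dᵢ ≈ 50.8795 mm.
Magnification m = dᵢ/dₒ = 50.8795/469 ≈ 0.10848.

0.1085×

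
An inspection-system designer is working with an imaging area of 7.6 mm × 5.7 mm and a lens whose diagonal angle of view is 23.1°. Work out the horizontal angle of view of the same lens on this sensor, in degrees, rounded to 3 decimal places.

Sensor diagonal = √(7.6² + 5.7²) = √90.2500 ≈ 9.5000 mm.
From the diagonal AOV: f = 9.5000 / (2·tan(11.55°)) = 9.5000 / 0.40872 ≈ 23.2432 mm.
Horizontal AOV = 2·arctan(7.6 / (2 × 23.2432)) = 2·arctan(0.16349) ≈ 18.5702°.

18.570°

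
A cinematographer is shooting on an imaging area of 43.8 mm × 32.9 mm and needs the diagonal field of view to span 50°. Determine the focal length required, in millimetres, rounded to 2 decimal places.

Sensor diagonal = √(43.8² + 32.9²) = √3000.8500 ≈ 54.7800 mm.
From α = 2·arctan(d/2f) we get f = d / (2·tan(α/2)).
With d = 54.7800 mm and α/2 = 25°, tan(α/2) ≈ 0.46631, so f ≈ 54.7800 / 0.93262 ≈ 58.7381 mm.

58.74 mm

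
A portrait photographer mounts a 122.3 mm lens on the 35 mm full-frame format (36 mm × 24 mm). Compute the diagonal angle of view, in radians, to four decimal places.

0.3502 rad

Sensor diagonal = √(36² + 24²) = √1872.0000 ≈ 43.2666 mm.
Angle of view α = 2·arctan(d/2f) with d = 43.2666 mm and f = 122.3 mm.
d/2f = 0.17689; arctan(0.17689) ≈ 0.1751 rad, so α ≈ 0.3502 rad.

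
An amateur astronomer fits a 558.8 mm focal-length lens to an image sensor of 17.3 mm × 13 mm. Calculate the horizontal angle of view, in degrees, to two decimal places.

1.77°

Angle of view α = 2·arctan(w/2f) with w = 17.3 mm and f = 558.8 mm.
w/2f = 0.01548; arctan(0.01548) ≈ 0.8868°, so α ≈ 1.7737°.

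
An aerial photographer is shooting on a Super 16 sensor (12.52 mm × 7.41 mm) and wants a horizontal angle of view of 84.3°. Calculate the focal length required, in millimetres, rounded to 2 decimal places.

From α = 2·arctan(w/2f) we get f = w / (2·tan(α/2)).
With w = 12.52 mm and α/2 = 42.15°, tan(α/2) ≈ 0.90516, so f ≈ 12.52 / 1.81031 ≈ 6.9159 mm.

6.92 mm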